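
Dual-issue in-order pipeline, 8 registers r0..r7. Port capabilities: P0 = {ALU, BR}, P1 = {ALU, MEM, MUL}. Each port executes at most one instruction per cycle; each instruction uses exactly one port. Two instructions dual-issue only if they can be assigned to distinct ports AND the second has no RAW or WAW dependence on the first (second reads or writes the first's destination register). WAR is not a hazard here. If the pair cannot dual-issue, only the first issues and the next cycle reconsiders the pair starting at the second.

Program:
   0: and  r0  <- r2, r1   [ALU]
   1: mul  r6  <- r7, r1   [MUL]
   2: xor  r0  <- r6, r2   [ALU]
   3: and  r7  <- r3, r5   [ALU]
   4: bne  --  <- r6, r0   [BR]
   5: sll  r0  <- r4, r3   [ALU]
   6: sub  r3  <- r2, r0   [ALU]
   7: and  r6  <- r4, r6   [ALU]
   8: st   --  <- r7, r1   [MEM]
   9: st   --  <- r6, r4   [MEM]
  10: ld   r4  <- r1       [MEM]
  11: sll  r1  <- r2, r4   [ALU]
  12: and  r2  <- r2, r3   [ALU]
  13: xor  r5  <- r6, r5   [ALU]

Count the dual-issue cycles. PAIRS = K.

PAIRS = 5

  cy0 -> i0+i1 (and+mul) dual
  cy1 -> i2+i3 (xor+and) dual
  cy2 -> i4+i5 (bne+sll) dual
  cy3 -> i6+i7 (sub+and) dual
  cy4 -> i8 (st) no-port MEM/MEM
  cy5 -> i9 (st) no-port MEM/MEM
  cy6 -> i10 (ld) RAW r4
  cy7 -> i11+i12 (sll+and) dual
  cy8 -> i13 (xor) tail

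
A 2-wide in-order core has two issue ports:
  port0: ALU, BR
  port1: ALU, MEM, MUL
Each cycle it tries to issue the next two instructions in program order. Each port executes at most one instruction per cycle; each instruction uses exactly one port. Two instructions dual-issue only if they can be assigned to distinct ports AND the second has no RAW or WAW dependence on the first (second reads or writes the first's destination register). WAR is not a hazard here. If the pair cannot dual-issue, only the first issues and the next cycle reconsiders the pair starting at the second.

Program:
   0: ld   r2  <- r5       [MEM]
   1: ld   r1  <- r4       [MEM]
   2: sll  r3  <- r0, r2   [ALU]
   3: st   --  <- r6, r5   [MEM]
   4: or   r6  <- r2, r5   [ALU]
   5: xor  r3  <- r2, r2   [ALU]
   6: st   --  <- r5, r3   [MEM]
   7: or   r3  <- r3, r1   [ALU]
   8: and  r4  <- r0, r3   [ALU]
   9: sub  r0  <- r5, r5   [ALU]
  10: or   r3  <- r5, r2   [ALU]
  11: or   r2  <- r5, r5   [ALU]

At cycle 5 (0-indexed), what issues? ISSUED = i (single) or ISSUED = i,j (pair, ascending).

ISSUED = 8,9

c0: i0 ld  no-port MEM/MEM
c1: i1/i2 ld/sll  2-wide
c2: i3/i4 st/or  2-wide
c3: i5 xor  RAW r3
c4: i6/i7 st/or  2-wide
c5: i8/i9 and/sub  2-wide
c6: i10/i11 or/or  2-wide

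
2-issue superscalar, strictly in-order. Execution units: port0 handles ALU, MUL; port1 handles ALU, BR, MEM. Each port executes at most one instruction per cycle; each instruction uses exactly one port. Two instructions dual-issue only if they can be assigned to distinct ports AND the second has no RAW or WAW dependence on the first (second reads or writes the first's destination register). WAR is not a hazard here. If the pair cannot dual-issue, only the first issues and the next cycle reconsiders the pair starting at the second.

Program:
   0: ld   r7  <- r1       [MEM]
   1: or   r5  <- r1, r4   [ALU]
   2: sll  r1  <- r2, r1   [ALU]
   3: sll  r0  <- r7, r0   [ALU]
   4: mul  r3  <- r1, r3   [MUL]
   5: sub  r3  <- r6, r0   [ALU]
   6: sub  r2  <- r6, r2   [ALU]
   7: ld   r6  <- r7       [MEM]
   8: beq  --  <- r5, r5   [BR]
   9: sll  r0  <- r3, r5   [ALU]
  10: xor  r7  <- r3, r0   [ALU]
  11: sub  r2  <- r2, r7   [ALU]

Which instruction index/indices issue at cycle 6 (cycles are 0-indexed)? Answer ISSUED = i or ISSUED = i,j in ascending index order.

0. ld;or @i0&i1  | pair
1. sll;sll @i2&i3  | pair
2. mul @i4  | WAW r3
3. sub;sub @i5&i6  | pair
4. ld @i7  | no-port MEM/BR
5. beq;sll @i8&i9  | pair
6. xor @i10  | RAW r7
7. sub @i11  | tail

ISSUED = 10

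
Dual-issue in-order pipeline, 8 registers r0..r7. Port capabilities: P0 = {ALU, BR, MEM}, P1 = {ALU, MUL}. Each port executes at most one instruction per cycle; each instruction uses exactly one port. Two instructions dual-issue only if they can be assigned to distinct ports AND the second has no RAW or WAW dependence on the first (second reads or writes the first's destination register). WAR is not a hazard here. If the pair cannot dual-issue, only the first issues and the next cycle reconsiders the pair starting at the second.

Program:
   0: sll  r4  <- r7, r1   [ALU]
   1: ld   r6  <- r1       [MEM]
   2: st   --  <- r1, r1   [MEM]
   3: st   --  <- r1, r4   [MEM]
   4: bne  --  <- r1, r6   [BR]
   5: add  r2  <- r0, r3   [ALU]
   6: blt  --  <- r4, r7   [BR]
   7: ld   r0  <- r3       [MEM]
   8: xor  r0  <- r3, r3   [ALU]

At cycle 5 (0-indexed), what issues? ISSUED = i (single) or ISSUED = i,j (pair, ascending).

  cy0 -> i0/i1 (sll.ALU+ld.MEM) 2-wide
  cy1 -> i2 (st.MEM) no-port MEM/MEM
  cy2 -> i3 (st.MEM) no-port MEM/BR
  cy3 -> i4/i5 (bne.BR+add.ALU) 2-wide
  cy4 -> i6 (blt.BR) no-port BR/MEM
  cy5 -> i7 (ld.MEM) WAW r0
  cy6 -> i8 (xor.ALU) tail

ISSUED = 7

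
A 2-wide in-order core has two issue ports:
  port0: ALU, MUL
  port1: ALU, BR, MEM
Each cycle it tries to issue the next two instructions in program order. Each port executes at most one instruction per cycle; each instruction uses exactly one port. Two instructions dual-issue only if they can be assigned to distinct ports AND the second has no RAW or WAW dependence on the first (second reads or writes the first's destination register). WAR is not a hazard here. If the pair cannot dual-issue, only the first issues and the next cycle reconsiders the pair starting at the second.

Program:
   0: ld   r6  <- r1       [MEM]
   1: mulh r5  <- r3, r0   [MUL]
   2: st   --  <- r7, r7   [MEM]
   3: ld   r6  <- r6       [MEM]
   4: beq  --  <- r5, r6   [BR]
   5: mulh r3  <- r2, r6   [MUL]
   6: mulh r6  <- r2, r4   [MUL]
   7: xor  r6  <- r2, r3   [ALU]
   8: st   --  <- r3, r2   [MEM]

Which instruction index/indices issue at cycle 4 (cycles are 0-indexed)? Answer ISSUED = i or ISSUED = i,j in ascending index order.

ISSUED = 6

#0 head=0: ld.MEM;mulh.MUL i0+i1 pair
#1 head=2: st.MEM i2 no-port MEM/MEM
#2 head=3: ld.MEM i3 no-port MEM/BR
#3 head=4: beq.BR;mulh.MUL i4+i5 pair
#4 head=6: mulh.MUL i6 WAW r6
#5 head=7: xor.ALU;st.MEM i7+i8 pair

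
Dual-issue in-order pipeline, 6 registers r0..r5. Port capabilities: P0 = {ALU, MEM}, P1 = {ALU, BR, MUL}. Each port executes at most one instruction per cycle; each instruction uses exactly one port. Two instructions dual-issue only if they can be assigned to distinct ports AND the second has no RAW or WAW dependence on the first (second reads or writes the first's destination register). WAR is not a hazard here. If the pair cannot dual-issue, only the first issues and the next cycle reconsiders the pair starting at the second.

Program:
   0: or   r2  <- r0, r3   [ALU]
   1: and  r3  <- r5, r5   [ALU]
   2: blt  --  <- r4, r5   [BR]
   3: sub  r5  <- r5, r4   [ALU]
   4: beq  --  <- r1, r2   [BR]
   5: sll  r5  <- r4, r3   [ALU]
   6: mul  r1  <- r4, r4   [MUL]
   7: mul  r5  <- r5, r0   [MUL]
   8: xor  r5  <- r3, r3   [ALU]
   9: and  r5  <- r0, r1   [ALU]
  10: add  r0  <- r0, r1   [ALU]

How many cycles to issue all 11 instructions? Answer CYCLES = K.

[0] i0,i1  or;and  -- pair
[1] i2,i3  blt;sub  -- pair
[2] i4,i5  beq;sll  -- pair
[3] i6  mul  -- no-port MUL/MUL
[4] i7  mul  -- WAW r5
[5] i8  xor  -- WAW r5
[6] i9,i10  and;add  -- pair

CYCLES = 7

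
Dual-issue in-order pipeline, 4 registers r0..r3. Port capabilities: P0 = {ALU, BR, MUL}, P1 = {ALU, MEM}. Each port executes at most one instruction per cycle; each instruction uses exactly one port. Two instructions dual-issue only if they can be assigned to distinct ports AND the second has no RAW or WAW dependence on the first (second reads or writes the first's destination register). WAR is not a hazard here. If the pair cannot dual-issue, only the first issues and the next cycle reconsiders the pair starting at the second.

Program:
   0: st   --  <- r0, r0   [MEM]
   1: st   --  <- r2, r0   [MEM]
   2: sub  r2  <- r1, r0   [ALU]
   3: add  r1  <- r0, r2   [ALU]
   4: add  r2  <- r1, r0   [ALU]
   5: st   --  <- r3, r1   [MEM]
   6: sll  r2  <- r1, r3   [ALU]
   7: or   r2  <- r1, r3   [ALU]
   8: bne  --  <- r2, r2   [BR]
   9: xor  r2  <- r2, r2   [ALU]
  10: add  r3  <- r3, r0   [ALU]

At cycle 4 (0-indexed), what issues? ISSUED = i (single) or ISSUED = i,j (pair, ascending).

t=0 i0:st ; no-port MEM/MEM
t=1 i1,i2:st/sub ; dual
t=2 i3:add ; RAW r1
t=3 i4,i5:add/st ; dual
t=4 i6:sll ; WAW r2
t=5 i7:or ; RAW r2
t=6 i8,i9:bne/xor ; dual
t=7 i10:add ; tail

ISSUED = 6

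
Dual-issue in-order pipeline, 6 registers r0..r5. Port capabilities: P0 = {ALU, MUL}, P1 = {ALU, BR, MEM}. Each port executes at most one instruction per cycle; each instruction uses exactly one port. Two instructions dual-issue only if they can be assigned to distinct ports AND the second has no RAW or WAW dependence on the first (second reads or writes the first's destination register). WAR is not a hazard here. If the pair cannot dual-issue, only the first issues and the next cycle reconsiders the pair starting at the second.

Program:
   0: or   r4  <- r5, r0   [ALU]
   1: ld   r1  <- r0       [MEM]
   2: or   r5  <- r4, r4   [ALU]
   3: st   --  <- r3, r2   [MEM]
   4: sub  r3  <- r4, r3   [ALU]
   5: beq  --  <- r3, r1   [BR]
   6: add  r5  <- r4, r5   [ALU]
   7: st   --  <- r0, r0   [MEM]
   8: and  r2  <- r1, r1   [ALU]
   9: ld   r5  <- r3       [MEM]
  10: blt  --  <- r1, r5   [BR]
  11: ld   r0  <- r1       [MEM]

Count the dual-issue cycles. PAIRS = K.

PAIRS = 4

c0: i0/i1 or.ALU ld.MEM  dual
c1: i2/i3 or.ALU st.MEM  dual
c2: i4 sub.ALU  RAW r3
c3: i5/i6 beq.BR add.ALU  dual
c4: i7/i8 st.MEM and.ALU  dual
c5: i9 ld.MEM  no-port MEM/BR
c6: i10 blt.BR  no-port BR/MEM
c7: i11 ld.MEM  tail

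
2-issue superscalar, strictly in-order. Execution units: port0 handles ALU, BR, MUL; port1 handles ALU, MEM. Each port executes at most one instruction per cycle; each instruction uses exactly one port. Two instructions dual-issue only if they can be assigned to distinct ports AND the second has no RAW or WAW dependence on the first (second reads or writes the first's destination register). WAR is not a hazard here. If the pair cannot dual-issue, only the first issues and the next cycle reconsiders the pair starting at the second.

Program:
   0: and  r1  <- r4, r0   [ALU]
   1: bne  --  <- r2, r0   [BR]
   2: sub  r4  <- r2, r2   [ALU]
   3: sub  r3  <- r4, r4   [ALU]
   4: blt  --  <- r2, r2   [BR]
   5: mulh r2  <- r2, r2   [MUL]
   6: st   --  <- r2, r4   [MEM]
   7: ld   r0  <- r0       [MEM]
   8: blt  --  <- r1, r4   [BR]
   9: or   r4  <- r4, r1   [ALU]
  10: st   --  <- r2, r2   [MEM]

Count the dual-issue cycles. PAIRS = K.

PAIRS = 4

  cy0 -> i0+i1 (and+bne) dual
  cy1 -> i2 (sub) RAW r4
  cy2 -> i3+i4 (sub+blt) dual
  cy3 -> i5 (mulh) RAW r2
  cy4 -> i6 (st) no-port MEM/MEM
  cy5 -> i7+i8 (ld+blt) dual
  cy6 -> i9+i10 (or+st) dual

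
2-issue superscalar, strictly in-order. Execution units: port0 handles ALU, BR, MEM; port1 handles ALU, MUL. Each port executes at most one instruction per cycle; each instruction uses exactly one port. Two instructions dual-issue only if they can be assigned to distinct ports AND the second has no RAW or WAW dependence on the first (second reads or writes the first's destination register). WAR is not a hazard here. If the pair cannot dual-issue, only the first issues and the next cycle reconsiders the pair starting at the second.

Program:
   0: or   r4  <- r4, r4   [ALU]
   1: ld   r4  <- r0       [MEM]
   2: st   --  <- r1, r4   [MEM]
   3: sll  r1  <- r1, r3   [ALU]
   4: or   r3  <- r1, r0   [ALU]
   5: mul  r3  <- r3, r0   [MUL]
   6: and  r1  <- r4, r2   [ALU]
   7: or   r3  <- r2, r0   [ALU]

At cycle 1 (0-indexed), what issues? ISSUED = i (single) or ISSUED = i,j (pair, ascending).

ISSUED = 1

c0: i0 or  WAW r4
c1: i1 ld  no-port MEM/MEM
c2: i2/i3 st sll  dual
c3: i4 or  RAW+WAW r3
c4: i5/i6 mul and  dual
c5: i7 or  tail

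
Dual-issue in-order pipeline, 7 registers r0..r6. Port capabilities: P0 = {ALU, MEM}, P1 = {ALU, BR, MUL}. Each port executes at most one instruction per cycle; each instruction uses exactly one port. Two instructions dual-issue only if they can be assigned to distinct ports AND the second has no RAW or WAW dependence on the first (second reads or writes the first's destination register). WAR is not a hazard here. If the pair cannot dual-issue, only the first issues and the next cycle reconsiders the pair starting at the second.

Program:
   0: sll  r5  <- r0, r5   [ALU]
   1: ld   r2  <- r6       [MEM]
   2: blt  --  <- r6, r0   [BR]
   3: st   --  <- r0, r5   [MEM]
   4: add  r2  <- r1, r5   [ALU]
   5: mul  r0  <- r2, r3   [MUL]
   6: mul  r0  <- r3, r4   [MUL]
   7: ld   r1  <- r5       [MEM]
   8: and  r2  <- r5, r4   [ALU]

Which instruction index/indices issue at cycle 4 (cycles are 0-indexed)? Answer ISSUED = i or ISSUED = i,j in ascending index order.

ISSUED = 6,7

c0: i0+i1 sll.ALU ld.MEM  pair
c1: i2+i3 blt.BR st.MEM  pair
c2: i4 add.ALU  RAW r2
c3: i5 mul.MUL  no-port MUL/MUL
c4: i6+i7 mul.MUL ld.MEM  pair
c5: i8 and.ALU  tail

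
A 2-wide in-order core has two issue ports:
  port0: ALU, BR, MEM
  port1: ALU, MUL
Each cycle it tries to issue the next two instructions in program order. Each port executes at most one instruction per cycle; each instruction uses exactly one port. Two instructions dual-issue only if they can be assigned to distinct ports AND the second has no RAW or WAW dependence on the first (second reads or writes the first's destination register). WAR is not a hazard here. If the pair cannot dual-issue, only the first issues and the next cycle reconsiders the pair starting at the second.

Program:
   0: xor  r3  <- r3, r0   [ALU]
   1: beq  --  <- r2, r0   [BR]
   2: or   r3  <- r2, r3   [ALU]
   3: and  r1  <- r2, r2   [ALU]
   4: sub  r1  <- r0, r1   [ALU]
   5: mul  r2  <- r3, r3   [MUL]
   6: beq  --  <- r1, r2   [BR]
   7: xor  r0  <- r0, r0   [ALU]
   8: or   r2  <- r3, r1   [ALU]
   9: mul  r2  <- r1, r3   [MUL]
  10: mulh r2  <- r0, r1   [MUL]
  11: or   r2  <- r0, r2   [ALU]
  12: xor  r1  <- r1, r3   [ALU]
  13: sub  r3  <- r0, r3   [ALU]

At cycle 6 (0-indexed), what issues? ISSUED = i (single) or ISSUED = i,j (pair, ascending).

ISSUED = 10

0. xor/beq @i0/i1  | dual
1. or/and @i2/i3  | dual
2. sub/mul @i4/i5  | dual
3. beq/xor @i6/i7  | dual
4. or @i8  | WAW r2
5. mul @i9  | no-port MUL/MUL
6. mulh @i10  | RAW+WAW r2
7. or/xor @i11/i12  | dual
8. sub @i13  | tail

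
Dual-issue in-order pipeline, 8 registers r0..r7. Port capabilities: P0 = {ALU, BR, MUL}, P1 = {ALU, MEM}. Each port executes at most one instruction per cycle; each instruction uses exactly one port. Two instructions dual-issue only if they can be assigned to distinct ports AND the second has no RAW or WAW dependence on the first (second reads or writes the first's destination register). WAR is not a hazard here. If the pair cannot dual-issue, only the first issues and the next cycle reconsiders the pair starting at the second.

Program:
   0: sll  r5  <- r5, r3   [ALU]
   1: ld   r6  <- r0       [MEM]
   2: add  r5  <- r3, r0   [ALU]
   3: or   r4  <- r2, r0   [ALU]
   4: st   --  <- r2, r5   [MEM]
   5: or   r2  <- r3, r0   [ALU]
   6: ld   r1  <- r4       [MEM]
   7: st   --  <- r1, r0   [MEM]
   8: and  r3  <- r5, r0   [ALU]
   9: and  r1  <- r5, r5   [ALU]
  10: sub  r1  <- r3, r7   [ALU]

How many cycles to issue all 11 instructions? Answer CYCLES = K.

c0: i0+i1 sll.ALU/ld.MEM  dual
c1: i2+i3 add.ALU/or.ALU  dual
c2: i4+i5 st.MEM/or.ALU  dual
c3: i6 ld.MEM  no-port MEM/MEM
c4: i7+i8 st.MEM/and.ALU  dual
c5: i9 and.ALU  WAW r1
c6: i10 sub.ALU  tail

CYCLES = 7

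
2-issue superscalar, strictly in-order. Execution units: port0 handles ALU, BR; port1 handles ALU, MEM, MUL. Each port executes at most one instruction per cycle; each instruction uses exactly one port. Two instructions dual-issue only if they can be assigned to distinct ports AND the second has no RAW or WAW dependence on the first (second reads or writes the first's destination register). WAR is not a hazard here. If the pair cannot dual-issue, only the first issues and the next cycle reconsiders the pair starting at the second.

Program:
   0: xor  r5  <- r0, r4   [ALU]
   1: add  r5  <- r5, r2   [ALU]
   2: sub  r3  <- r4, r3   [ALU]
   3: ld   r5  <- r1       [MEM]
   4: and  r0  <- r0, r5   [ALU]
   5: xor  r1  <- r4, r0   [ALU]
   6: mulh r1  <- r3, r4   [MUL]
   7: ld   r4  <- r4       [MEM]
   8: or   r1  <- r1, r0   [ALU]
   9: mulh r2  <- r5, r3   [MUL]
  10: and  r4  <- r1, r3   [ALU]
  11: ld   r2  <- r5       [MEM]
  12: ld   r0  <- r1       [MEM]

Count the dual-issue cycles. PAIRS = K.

PAIRS = 3

#0 head=0: xor i0 RAW+WAW r5
#1 head=1: add/sub i1/i2 dual
#2 head=3: ld i3 RAW r5
#3 head=4: and i4 RAW r0
#4 head=5: xor i5 WAW r1
#5 head=6: mulh i6 no-port MUL/MEM
#6 head=7: ld/or i7/i8 dual
#7 head=9: mulh/and i9/i10 dual
#8 head=11: ld i11 no-port MEM/MEM
#9 head=12: ld i12 tail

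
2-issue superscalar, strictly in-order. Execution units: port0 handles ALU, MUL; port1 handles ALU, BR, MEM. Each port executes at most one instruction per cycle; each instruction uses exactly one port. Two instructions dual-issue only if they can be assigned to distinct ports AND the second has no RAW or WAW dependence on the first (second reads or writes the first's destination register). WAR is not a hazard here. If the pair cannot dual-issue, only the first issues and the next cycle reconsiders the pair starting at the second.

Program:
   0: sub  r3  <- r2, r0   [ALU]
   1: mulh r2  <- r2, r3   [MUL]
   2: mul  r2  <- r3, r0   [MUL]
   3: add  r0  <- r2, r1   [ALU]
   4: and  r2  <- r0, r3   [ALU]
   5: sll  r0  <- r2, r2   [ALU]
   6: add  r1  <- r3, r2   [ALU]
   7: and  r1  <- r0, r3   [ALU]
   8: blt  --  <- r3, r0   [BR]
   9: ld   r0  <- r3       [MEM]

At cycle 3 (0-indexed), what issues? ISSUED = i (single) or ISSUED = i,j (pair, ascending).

[0] i0  sub  -- RAW r3
[1] i1  mulh  -- no-port MUL/MUL
[2] i2  mul  -- RAW r2
[3] i3  add  -- RAW r0
[4] i4  and  -- RAW r2
[5] i5,i6  sll;add  -- 2-wide
[6] i7,i8  and;blt  -- 2-wide
[7] i9  ld  -- tail

ISSUED = 3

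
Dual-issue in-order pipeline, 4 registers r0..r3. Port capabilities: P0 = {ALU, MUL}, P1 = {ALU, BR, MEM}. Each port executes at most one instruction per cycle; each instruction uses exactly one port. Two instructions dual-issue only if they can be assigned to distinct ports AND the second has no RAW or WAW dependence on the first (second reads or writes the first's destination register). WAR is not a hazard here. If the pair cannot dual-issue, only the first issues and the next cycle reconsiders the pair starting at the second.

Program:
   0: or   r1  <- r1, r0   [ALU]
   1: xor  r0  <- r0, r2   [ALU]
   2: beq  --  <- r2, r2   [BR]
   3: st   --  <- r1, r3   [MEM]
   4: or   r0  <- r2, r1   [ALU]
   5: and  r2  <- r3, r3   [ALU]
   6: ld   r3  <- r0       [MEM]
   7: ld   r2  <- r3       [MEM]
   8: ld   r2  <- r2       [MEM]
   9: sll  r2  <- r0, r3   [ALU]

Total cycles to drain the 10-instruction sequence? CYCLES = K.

CYCLES = 7

t=0 i0/i1:or.ALU;xor.ALU ; pair
t=1 i2:beq.BR ; no-port BR/MEM
t=2 i3/i4:st.MEM;or.ALU ; pair
t=3 i5/i6:and.ALU;ld.MEM ; pair
t=4 i7:ld.MEM ; no-port MEM/MEM
t=5 i8:ld.MEM ; WAW r2
t=6 i9:sll.ALU ; tail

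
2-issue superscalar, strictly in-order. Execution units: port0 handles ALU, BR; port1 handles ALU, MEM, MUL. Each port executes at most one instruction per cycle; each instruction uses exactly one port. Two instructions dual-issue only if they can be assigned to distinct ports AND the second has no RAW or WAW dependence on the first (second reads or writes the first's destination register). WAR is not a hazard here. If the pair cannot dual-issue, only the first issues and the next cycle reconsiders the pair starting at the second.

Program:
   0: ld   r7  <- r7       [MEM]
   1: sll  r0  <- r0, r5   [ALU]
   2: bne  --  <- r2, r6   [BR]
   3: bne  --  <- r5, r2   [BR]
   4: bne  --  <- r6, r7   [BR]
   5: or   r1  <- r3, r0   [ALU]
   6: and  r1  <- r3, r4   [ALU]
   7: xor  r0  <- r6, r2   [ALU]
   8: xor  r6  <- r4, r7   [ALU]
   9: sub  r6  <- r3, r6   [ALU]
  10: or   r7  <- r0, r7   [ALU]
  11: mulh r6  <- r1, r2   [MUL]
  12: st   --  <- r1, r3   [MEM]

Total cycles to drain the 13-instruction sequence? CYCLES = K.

#0 head=0: ld.MEM;sll.ALU i0+i1 dual
#1 head=2: bne.BR i2 no-port BR/BR
#2 head=3: bne.BR i3 no-port BR/BR
#3 head=4: bne.BR;or.ALU i4+i5 dual
#4 head=6: and.ALU;xor.ALU i6+i7 dual
#5 head=8: xor.ALU i8 RAW+WAW r6
#6 head=9: sub.ALU;or.ALU i9+i10 dual
#7 head=11: mulh.MUL i11 no-port MUL/MEM
#8 head=12: st.MEM i12 tail

CYCLES = 9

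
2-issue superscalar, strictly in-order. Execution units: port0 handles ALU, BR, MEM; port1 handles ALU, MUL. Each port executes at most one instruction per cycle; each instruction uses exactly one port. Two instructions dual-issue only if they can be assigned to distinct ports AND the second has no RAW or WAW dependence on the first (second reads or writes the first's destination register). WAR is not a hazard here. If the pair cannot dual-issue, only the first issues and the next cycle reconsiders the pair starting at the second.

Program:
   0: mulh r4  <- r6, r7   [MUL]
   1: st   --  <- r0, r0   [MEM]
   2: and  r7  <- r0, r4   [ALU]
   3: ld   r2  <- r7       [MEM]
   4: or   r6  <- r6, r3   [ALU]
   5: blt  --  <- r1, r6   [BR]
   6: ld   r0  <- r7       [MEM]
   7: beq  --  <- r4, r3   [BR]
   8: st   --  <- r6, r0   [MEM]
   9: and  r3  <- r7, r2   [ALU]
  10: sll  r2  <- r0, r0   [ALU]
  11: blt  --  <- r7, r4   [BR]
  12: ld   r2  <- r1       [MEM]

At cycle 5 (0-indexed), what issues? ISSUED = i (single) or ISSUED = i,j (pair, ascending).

0. mulh.MUL;st.MEM @i0&i1  | 2-wide
1. and.ALU @i2  | RAW r7
2. ld.MEM;or.ALU @i3&i4  | 2-wide
3. blt.BR @i5  | no-port BR/MEM
4. ld.MEM @i6  | no-port MEM/BR
5. beq.BR @i7  | no-port BR/MEM
6. st.MEM;and.ALU @i8&i9  | 2-wide
7. sll.ALU;blt.BR @i10&i11  | 2-wide
8. ld.MEM @i12  | tail

ISSUED = 7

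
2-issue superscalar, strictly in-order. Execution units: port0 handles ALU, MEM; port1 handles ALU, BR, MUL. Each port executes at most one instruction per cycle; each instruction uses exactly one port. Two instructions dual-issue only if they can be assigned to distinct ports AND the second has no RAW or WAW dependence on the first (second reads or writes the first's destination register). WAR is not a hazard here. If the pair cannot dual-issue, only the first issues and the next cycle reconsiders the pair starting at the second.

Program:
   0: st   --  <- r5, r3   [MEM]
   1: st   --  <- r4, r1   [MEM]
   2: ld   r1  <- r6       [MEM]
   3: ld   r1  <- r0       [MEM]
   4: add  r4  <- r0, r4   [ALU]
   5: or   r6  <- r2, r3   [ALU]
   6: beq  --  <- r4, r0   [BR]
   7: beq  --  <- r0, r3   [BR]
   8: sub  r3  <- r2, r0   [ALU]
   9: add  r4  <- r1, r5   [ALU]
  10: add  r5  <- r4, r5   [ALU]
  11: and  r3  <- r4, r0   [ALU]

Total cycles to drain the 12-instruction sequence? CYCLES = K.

CYCLES = 8

#0 head=0: st.MEM i0 no-port MEM/MEM
#1 head=1: st.MEM i1 no-port MEM/MEM
#2 head=2: ld.MEM i2 no-port MEM/MEM
#3 head=3: ld.MEM/add.ALU i3&i4 2-wide
#4 head=5: or.ALU/beq.BR i5&i6 2-wide
#5 head=7: beq.BR/sub.ALU i7&i8 2-wide
#6 head=9: add.ALU i9 RAW r4
#7 head=10: add.ALU/and.ALU i10&i11 2-wide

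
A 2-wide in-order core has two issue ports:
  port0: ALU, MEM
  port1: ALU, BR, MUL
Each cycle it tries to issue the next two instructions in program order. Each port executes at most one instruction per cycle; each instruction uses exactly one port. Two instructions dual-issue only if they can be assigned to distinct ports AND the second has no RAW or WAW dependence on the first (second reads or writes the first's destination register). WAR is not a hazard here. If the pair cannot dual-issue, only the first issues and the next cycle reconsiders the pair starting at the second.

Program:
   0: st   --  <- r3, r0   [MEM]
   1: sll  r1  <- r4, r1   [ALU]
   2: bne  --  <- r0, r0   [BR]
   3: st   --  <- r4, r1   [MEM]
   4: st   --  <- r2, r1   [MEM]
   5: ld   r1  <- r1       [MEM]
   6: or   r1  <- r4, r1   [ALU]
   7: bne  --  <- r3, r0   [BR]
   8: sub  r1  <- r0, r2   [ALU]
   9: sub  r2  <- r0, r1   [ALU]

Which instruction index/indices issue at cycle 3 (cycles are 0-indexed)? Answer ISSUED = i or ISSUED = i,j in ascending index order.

  cy0 -> i0,i1 (st.MEM sll.ALU) 2-wide
  cy1 -> i2,i3 (bne.BR st.MEM) 2-wide
  cy2 -> i4 (st.MEM) no-port MEM/MEM
  cy3 -> i5 (ld.MEM) RAW+WAW r1
  cy4 -> i6,i7 (or.ALU bne.BR) 2-wide
  cy5 -> i8 (sub.ALU) RAW r1
  cy6 -> i9 (sub.ALU) tail

ISSUED = 5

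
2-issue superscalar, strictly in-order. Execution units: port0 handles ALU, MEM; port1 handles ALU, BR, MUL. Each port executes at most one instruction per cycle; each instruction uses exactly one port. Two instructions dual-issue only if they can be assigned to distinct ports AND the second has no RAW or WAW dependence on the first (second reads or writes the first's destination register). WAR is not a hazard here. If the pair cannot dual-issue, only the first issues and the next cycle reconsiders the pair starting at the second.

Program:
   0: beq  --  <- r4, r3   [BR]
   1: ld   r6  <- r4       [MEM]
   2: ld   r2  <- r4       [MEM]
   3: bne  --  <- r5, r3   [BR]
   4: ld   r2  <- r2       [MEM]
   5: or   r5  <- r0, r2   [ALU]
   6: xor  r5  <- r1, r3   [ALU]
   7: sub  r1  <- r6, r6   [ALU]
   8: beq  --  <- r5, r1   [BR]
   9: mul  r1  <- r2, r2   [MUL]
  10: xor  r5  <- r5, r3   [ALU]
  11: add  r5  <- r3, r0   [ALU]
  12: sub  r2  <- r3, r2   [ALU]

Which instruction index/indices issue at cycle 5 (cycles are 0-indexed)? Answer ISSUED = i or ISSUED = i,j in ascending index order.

  cy0 -> i0+i1 (beq/ld) 2-wide
  cy1 -> i2+i3 (ld/bne) 2-wide
  cy2 -> i4 (ld) RAW r2
  cy3 -> i5 (or) WAW r5
  cy4 -> i6+i7 (xor/sub) 2-wide
  cy5 -> i8 (beq) no-port BR/MUL
  cy6 -> i9+i10 (mul/xor) 2-wide
  cy7 -> i11+i12 (add/sub) 2-wide

ISSUED = 8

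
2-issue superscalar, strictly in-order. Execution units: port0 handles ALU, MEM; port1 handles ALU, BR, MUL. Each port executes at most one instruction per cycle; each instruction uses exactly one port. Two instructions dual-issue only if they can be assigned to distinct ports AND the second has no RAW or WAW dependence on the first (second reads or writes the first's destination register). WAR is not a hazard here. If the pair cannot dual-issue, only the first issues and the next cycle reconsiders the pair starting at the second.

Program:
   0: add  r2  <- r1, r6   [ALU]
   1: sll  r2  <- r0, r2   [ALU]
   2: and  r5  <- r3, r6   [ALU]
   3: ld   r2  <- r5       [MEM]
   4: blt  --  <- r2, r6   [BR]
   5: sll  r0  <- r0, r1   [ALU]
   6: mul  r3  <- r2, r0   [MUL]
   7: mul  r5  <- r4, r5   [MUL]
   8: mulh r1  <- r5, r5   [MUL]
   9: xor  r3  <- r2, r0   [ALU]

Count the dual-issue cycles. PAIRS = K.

PAIRS = 3

  cy0 -> i0 (add) RAW+WAW r2
  cy1 -> i1+i2 (sll and) 2-wide
  cy2 -> i3 (ld) RAW r2
  cy3 -> i4+i5 (blt sll) 2-wide
  cy4 -> i6 (mul) no-port MUL/MUL
  cy5 -> i7 (mul) no-port MUL/MUL
  cy6 -> i8+i9 (mulh xor) 2-wide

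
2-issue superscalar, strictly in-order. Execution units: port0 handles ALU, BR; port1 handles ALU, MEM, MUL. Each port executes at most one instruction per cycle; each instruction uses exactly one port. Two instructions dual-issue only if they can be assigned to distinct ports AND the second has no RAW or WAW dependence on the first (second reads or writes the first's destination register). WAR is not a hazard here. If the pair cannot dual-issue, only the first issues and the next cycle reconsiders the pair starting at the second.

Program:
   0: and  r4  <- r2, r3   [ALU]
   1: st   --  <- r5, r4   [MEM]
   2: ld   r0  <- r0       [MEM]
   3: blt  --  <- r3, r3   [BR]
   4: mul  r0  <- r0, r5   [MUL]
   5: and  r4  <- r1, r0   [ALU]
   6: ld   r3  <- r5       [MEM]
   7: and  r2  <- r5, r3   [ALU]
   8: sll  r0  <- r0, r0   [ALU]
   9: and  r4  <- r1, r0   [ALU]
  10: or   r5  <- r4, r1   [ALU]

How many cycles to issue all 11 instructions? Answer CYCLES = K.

CYCLES = 8

[0] i0  and.ALU  -- RAW r4
[1] i1  st.MEM  -- no-port MEM/MEM
[2] i2,i3  ld.MEM;blt.BR  -- 2-wide
[3] i4  mul.MUL  -- RAW r0
[4] i5,i6  and.ALU;ld.MEM  -- 2-wide
[5] i7,i8  and.ALU;sll.ALU  -- 2-wide
[6] i9  and.ALU  -- RAW r4
[7] i10  or.ALU  -- tail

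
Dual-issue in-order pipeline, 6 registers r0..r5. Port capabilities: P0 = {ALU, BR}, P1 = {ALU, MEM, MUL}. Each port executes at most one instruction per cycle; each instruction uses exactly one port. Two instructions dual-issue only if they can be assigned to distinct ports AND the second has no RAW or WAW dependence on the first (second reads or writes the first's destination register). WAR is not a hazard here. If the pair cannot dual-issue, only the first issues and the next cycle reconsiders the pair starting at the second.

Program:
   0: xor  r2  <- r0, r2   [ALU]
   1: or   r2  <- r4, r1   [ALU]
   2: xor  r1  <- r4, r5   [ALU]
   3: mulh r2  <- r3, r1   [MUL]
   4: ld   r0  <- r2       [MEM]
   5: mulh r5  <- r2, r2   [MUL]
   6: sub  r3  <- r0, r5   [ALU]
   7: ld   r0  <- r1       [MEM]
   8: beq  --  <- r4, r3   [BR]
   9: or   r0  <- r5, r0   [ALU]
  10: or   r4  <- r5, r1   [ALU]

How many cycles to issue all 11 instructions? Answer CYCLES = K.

CYCLES = 8

#0 head=0: xor i0 WAW r2
#1 head=1: or;xor i1+i2 pair
#2 head=3: mulh i3 no-port MUL/MEM
#3 head=4: ld i4 no-port MEM/MUL
#4 head=5: mulh i5 RAW r5
#5 head=6: sub;ld i6+i7 pair
#6 head=8: beq;or i8+i9 pair
#7 head=10: or i10 tail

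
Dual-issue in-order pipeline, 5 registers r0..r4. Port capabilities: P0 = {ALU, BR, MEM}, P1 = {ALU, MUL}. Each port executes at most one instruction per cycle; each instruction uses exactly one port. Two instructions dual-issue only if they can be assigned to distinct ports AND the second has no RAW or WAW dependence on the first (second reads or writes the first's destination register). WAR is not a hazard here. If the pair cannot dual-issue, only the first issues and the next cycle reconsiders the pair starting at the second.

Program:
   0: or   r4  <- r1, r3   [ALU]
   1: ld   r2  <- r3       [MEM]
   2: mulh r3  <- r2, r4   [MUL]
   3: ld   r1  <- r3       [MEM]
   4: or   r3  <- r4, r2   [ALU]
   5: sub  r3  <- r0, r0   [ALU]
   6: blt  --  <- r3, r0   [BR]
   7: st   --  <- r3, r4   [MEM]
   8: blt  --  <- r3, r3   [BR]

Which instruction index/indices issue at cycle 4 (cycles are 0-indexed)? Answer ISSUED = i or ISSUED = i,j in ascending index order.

ISSUED = 6

0. or+ld @i0/i1  | pair
1. mulh @i2  | RAW r3
2. ld+or @i3/i4  | pair
3. sub @i5  | RAW r3
4. blt @i6  | no-port BR/MEM
5. st @i7  | no-port MEM/BR
6. blt @i8  | tail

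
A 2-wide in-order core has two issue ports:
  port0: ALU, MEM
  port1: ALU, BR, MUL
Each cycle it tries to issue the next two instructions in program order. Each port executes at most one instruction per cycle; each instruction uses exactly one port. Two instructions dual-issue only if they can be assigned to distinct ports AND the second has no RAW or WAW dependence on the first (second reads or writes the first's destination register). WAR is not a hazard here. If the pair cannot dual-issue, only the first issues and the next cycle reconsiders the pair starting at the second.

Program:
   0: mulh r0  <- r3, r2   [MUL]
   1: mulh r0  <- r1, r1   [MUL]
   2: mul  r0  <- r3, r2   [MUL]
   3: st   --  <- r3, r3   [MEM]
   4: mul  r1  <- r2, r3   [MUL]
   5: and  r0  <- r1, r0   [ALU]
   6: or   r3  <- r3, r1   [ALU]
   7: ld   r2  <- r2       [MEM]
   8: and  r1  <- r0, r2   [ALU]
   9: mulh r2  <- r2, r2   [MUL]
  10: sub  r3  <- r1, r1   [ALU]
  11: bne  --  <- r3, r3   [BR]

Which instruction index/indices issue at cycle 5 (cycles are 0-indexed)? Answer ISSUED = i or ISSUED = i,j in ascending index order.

#0 head=0: mulh.MUL i0 no-port MUL/MUL
#1 head=1: mulh.MUL i1 no-port MUL/MUL
#2 head=2: mul.MUL st.MEM i2,i3 pair
#3 head=4: mul.MUL i4 RAW r1
#4 head=5: and.ALU or.ALU i5,i6 pair
#5 head=7: ld.MEM i7 RAW r2
#6 head=8: and.ALU mulh.MUL i8,i9 pair
#7 head=10: sub.ALU i10 RAW r3
#8 head=11: bne.BR i11 tail

ISSUED = 7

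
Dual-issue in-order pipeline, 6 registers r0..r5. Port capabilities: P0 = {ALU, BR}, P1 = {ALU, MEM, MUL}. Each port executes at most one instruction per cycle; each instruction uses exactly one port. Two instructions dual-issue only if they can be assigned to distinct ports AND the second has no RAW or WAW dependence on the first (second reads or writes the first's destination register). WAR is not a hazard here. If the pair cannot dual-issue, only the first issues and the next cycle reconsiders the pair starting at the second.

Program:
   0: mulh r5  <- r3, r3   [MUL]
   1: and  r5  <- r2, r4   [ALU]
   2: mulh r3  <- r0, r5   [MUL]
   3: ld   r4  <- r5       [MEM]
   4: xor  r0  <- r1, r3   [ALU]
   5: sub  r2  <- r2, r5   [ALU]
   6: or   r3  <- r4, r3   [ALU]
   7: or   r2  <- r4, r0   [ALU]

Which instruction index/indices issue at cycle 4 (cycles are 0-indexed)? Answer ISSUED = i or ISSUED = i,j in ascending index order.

ISSUED = 5,6

0. mulh.MUL @i0  | WAW r5
1. and.ALU @i1  | RAW r5
2. mulh.MUL @i2  | no-port MUL/MEM
3. ld.MEM/xor.ALU @i3/i4  | 2-wide
4. sub.ALU/or.ALU @i5/i6  | 2-wide
5. or.ALU @i7  | tail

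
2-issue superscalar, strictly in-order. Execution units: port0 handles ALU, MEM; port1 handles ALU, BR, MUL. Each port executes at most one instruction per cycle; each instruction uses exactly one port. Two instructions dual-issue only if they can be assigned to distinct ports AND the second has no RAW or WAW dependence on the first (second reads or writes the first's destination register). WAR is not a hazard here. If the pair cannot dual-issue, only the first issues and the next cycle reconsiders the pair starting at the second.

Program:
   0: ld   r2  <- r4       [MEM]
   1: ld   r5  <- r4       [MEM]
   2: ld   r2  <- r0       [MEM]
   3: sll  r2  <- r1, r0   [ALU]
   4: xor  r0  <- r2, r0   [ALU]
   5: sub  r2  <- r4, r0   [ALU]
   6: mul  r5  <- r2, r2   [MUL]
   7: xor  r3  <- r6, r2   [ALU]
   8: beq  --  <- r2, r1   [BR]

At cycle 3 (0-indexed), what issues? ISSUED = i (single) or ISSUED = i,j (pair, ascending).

t=0 i0:ld ; no-port MEM/MEM
t=1 i1:ld ; no-port MEM/MEM
t=2 i2:ld ; WAW r2
t=3 i3:sll ; RAW r2
t=4 i4:xor ; RAW r0
t=5 i5:sub ; RAW r2
t=6 i6,i7:mul;xor ; 2-wide
t=7 i8:beq ; tail

ISSUED = 3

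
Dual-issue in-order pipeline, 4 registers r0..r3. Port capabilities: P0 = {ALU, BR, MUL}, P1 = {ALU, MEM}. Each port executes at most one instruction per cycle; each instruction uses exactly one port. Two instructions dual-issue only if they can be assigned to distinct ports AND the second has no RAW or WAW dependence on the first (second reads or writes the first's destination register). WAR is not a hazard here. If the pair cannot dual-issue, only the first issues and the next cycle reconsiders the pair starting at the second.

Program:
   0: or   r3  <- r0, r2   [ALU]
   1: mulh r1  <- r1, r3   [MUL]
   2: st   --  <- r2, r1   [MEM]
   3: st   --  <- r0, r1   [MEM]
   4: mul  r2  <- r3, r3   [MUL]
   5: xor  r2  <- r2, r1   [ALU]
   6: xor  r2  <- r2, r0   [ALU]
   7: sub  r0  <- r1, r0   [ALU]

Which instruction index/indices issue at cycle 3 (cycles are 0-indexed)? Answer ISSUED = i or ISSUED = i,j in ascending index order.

ISSUED = 3,4

t=0 i0:or ; RAW r3
t=1 i1:mulh ; RAW r1
t=2 i2:st ; no-port MEM/MEM
t=3 i3&i4:st mul ; 2-wide
t=4 i5:xor ; RAW+WAW r2
t=5 i6&i7:xor sub ; 2-wide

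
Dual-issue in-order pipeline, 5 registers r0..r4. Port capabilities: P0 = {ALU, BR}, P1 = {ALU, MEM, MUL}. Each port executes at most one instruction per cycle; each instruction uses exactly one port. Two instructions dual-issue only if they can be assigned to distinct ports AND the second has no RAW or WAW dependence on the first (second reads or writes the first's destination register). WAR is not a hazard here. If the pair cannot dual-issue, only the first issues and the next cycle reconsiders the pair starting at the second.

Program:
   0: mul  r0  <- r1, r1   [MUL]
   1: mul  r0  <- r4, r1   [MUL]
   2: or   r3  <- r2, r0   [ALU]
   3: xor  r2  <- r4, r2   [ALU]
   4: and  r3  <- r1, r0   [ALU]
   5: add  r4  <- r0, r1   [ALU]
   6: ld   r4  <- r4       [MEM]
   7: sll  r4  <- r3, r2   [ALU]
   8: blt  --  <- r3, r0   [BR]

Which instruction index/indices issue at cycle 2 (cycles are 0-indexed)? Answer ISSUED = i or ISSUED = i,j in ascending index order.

ISSUED = 2,3

  cy0 -> i0 (mul) no-port MUL/MUL
  cy1 -> i1 (mul) RAW r0
  cy2 -> i2,i3 (or/xor) 2-wide
  cy3 -> i4,i5 (and/add) 2-wide
  cy4 -> i6 (ld) WAW r4
  cy5 -> i7,i8 (sll/blt) 2-wide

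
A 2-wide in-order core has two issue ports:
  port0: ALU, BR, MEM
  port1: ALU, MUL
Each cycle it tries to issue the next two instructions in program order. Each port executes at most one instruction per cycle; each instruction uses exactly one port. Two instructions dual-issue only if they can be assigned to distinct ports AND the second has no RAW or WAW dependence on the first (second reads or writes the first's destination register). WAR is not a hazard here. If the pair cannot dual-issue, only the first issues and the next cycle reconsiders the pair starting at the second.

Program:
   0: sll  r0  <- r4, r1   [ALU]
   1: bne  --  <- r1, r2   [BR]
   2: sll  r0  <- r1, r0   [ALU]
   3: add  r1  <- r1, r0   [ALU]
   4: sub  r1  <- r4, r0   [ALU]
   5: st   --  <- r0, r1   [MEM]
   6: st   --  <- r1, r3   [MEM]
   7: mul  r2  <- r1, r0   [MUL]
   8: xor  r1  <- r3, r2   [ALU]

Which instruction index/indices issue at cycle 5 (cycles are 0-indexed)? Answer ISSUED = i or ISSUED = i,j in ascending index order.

ISSUED = 6,7

0. sll/bne @i0,i1  | 2-wide
1. sll @i2  | RAW r0
2. add @i3  | WAW r1
3. sub @i4  | RAW r1
4. st @i5  | no-port MEM/MEM
5. st/mul @i6,i7  | 2-wide
6. xor @i8  | tail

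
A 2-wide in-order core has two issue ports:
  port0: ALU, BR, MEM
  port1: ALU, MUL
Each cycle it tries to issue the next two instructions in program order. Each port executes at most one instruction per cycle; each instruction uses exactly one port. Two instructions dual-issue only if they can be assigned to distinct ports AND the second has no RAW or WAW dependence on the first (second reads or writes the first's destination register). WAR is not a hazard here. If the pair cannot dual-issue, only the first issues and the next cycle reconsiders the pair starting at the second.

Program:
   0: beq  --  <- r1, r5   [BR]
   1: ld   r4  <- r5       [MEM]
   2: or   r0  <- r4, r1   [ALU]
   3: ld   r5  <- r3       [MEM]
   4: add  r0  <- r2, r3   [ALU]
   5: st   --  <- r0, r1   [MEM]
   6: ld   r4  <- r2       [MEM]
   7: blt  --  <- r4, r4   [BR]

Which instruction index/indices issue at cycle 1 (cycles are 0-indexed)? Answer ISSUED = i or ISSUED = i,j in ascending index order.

ISSUED = 1

#0 head=0: beq i0 no-port BR/MEM
#1 head=1: ld i1 RAW r4
#2 head=2: or ld i2/i3 dual
#3 head=4: add i4 RAW r0
#4 head=5: st i5 no-port MEM/MEM
#5 head=6: ld i6 no-port MEM/BR
#6 head=7: blt i7 tail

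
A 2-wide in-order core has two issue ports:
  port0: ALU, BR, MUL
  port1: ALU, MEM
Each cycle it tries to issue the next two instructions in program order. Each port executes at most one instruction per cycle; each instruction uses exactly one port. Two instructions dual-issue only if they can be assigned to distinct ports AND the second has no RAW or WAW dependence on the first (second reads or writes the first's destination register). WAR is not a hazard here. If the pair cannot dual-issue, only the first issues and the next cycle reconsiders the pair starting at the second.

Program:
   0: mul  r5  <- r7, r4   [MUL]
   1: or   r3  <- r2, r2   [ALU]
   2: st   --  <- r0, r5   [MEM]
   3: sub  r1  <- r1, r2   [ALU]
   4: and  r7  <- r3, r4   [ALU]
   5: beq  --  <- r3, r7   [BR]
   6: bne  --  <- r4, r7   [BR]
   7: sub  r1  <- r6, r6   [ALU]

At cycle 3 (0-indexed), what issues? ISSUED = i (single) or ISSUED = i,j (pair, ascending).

[0] i0,i1  mul/or  -- pair
[1] i2,i3  st/sub  -- pair
[2] i4  and  -- RAW r7
[3] i5  beq  -- no-port BR/BR
[4] i6,i7  bne/sub  -- pair

ISSUED = 5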